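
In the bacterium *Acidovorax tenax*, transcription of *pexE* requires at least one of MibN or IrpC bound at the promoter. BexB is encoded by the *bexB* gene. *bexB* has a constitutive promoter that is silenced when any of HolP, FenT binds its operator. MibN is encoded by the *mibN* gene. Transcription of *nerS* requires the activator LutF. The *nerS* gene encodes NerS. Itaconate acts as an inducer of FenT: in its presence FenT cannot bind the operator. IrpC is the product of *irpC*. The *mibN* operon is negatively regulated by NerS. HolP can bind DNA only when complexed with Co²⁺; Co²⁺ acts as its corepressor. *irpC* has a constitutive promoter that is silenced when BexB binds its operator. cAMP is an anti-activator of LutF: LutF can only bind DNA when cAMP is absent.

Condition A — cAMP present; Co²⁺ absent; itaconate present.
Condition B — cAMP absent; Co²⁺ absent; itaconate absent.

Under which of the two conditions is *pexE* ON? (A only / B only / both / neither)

both

Condition A:
cAMP is present, so LutF is inactive.
Required activator LutF is absent, so *nerS* is not transcribed.
So NerS is not produced.
With no repressor bound, *mibN* is transcribed.
So MibN is produced and active.
Co²⁺ is absent, so HolP is inactive.
Itaconate is present, so FenT is inactive.
With no repressor bound, *bexB* is transcribed.
So BexB is produced and active.
With repressor BexB bound, *irpC* is not transcribed.
So IrpC is not produced.
Activator MibN is present, so *pexE* is transcribed.
→ *pexE* is ON in A.
Condition B:
cAMP is absent, so LutF is active.
No repressor is bound and LutF is active, so *nerS* is transcribed.
So NerS is produced and active.
With repressor NerS bound, *mibN* is not transcribed.
So MibN is not produced.
Co²⁺ is absent, so HolP is inactive.
Itaconate is absent, so FenT is active.
With repressor FenT bound, *bexB* is not transcribed.
So BexB is not produced.
With no repressor bound, *irpC* is transcribed.
So IrpC is produced and active.
Activator IrpC is present, so *pexE* is transcribed.
→ *pexE* is ON in B.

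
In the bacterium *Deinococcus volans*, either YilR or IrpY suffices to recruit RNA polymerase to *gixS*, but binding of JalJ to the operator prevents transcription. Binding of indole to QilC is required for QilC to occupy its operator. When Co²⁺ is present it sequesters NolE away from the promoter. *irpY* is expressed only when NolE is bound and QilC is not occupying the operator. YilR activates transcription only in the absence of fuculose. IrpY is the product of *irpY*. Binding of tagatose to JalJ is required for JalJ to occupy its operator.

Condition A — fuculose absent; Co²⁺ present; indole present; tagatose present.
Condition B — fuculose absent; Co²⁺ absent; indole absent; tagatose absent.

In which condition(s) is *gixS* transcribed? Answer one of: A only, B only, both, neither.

Condition A:
Fuculose is absent, so YilR is active.
Co²⁺ is present, so NolE is inactive.
Indole is present, so QilC is active.
With repressor QilC bound, *irpY* is not transcribed.
So IrpY is not produced.
Tagatose is present, so JalJ is active.
With repressor JalJ bound, *gixS* is not transcribed.
→ *gixS* is OFF in A.
Condition B:
Fuculose is absent, so YilR is active.
Co²⁺ is absent, so NolE is active.
Indole is absent, so QilC is inactive.
No repressor is bound and NolE is active, so *irpY* is transcribed.
So IrpY is produced and active.
Tagatose is absent, so JalJ is inactive.
Activator YilR is present, so *gixS* is transcribed.
→ *gixS* is ON in B.

B only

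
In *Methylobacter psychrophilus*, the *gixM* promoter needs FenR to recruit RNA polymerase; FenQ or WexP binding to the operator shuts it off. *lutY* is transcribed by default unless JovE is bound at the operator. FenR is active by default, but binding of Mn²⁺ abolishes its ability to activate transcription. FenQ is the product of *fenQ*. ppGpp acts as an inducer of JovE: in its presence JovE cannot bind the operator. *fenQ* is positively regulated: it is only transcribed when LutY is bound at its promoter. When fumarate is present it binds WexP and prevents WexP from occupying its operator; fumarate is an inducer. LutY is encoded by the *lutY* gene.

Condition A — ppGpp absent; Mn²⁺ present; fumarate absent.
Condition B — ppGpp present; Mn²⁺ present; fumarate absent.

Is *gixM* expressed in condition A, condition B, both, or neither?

neither

Condition A:
ppGpp is absent, so JovE is active.
With repressor JovE bound, *lutY* is not transcribed.
So LutY is not produced.
Required activator LutY is absent, so *fenQ* is not transcribed.
So FenQ is not produced.
Mn²⁺ is present, so FenR is inactive.
Fumarate is absent, so WexP is active.
With repressor WexP bound, *gixM* is not transcribed.
→ *gixM* is OFF in A.
Condition B:
ppGpp is present, so JovE is inactive.
With no repressor bound, *lutY* is transcribed.
So LutY is produced and active.
No repressor is bound and LutY is active, so *fenQ* is transcribed.
So FenQ is produced and active.
Mn²⁺ is present, so FenR is inactive.
Fumarate is absent, so WexP is active.
With repressor FenQ bound, *gixM* is not transcribed.
→ *gixM* is OFF in B.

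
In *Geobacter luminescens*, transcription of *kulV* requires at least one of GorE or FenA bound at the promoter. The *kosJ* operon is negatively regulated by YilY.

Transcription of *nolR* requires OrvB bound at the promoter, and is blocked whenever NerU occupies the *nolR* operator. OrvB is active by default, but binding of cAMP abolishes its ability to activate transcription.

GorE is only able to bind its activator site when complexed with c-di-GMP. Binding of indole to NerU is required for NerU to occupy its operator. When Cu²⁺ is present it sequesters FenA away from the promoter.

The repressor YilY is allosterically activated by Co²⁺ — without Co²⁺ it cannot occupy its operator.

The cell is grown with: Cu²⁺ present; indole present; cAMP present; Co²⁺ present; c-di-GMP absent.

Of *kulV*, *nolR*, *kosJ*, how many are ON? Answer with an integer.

0

c-di-GMP is absent, so GorE is inactive.
Cu²⁺ is present, so FenA is inactive.
No activator is available at the *kulV* promoter, so *kulV* is not transcribed.
→ *kulV* is OFF.
Indole is present, so NerU is active.
cAMP is present, so OrvB is inactive.
With repressor NerU bound, *nolR* is not transcribed.
→ *nolR* is OFF.
Co²⁺ is present, so YilY is active.
With repressor YilY bound, *kosJ* is not transcribed.
→ *kosJ* is OFF.
0 of the 3 genes are transcribed.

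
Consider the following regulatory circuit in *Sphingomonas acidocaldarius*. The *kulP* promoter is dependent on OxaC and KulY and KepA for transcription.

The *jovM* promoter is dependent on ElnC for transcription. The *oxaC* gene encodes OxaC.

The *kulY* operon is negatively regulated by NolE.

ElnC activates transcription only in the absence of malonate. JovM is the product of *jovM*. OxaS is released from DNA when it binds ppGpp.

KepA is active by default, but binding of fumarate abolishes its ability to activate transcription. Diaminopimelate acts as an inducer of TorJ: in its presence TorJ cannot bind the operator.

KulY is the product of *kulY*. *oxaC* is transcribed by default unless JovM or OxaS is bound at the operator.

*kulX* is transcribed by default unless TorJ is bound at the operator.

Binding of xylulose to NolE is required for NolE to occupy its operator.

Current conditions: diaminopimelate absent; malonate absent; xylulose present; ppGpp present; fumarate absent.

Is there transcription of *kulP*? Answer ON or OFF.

OFF

Malonate is absent, so ElnC is active.
No repressor is bound and ElnC is active, so *jovM* is transcribed.
So JovM is produced and active.
ppGpp is present, so OxaS is inactive.
With repressor JovM bound, *oxaC* is not transcribed.
So OxaC is not produced.
Xylulose is present, so NolE is active.
With repressor NolE bound, *kulY* is not transcribed.
So KulY is not produced.
Fumarate is absent, so KepA is active.
Required activator OxaC is absent, so *kulP* is not transcribed.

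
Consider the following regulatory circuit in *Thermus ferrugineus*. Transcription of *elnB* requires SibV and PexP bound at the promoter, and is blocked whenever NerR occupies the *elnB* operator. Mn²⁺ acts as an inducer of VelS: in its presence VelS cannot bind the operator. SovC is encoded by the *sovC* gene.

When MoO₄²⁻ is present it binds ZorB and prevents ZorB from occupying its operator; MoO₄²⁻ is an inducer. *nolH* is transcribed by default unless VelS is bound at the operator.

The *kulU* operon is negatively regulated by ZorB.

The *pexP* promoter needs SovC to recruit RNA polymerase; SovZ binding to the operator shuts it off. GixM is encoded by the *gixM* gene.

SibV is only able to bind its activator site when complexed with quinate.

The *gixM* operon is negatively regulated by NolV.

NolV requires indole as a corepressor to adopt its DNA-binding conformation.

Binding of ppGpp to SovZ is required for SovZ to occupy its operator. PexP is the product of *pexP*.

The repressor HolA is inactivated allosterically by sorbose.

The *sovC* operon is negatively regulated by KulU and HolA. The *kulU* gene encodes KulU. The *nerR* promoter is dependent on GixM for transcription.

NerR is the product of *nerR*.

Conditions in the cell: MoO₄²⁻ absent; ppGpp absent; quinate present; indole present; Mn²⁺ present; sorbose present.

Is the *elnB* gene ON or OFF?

ON

Quinate is present, so SibV is active.
Indole is present, so NolV is active.
With repressor NolV bound, *gixM* is not transcribed.
So GixM is not produced.
Required activator GixM is absent, so *nerR* is not transcribed.
So NerR is not produced.
MoO₄²⁻ is absent, so ZorB is active.
With repressor ZorB bound, *kulU* is not transcribed.
So KulU is not produced.
Sorbose is present, so HolA is inactive.
With no repressor bound, *sovC* is transcribed.
So SovC is produced and active.
ppGpp is absent, so SovZ is inactive.
No repressor is bound and SovC is active, so *pexP* is transcribed.
So PexP is produced and active.
No repressor is bound and SibV and PexP are active, so *elnB* is transcribed.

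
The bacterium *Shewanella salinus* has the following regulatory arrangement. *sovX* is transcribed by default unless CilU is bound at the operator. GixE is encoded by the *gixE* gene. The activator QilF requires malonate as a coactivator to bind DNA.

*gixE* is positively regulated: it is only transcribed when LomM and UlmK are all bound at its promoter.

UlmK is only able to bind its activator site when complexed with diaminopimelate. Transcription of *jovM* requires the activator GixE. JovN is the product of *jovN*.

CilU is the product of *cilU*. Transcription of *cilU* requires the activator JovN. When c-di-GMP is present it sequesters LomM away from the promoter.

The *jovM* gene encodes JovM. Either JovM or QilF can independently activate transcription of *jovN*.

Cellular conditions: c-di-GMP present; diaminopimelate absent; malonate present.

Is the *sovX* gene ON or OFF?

c-di-GMP is present, so LomM is inactive.
Diaminopimelate is absent, so UlmK is inactive.
Required activator LomM is absent, so *gixE* is not transcribed.
So GixE is not produced.
Required activator GixE is absent, so *jovM* is not transcribed.
So JovM is not produced.
Malonate is present, so QilF is active.
Activator QilF is present, so *jovN* is transcribed.
So JovN is produced and active.
No repressor is bound and JovN is active, so *cilU* is transcribed.
So CilU is produced and active.
With repressor CilU bound, *sovX* is not transcribed.

OFF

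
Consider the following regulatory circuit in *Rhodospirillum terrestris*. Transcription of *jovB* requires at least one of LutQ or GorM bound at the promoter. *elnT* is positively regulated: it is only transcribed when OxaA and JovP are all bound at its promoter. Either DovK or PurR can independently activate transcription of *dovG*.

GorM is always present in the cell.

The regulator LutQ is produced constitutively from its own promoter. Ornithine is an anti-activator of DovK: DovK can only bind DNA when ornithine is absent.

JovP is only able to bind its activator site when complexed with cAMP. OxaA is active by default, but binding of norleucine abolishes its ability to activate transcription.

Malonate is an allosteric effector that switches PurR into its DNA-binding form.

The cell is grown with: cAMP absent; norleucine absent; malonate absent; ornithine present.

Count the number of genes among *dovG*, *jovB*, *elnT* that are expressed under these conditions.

1

Ornithine is present, so DovK is inactive.
Malonate is absent, so PurR is inactive.
No activator is available at the *dovG* promoter, so *dovG* is not transcribed.
→ *dovG* is OFF.
LutQ is produced constitutively and is active.
GorM is produced constitutively and is active.
Activator LutQ is present, so *jovB* is transcribed.
→ *jovB* is ON.
Norleucine is absent, so OxaA is active.
cAMP is absent, so JovP is inactive.
Required activator JovP is absent, so *elnT* is not transcribed.
→ *elnT* is OFF.
1 of the 3 genes is transcribed.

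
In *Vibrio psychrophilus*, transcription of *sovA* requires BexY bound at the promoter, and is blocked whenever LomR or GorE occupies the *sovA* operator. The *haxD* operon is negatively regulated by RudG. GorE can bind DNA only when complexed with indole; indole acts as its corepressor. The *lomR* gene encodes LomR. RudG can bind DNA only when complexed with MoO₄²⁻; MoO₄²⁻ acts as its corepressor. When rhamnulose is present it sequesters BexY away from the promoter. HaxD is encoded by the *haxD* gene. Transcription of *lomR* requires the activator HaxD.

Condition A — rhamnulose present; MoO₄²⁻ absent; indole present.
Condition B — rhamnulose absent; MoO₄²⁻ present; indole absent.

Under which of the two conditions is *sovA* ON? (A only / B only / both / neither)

Condition A:
Rhamnulose is present, so BexY is inactive.
MoO₄²⁻ is absent, so RudG is inactive.
With no repressor bound, *haxD* is transcribed.
So HaxD is produced and active.
No repressor is bound and HaxD is active, so *lomR* is transcribed.
So LomR is produced and active.
Indole is present, so GorE is active.
With repressor LomR bound, *sovA* is not transcribed.
→ *sovA* is OFF in A.
Condition B:
Rhamnulose is absent, so BexY is active.
MoO₄²⁻ is present, so RudG is active.
With repressor RudG bound, *haxD* is not transcribed.
So HaxD is not produced.
Required activator HaxD is absent, so *lomR* is not transcribed.
So LomR is not produced.
Indole is absent, so GorE is inactive.
No repressor is bound and BexY is active, so *sovA* is transcribed.
→ *sovA* is ON in B.

B only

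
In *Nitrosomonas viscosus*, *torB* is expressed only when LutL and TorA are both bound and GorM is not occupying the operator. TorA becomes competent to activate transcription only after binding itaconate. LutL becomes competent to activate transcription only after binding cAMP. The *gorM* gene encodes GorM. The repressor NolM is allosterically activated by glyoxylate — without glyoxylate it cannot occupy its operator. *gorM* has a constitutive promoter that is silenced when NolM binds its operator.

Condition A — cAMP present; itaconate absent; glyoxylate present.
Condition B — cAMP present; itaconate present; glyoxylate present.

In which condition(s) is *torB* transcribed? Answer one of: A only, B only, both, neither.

B only

Condition A:
cAMP is present, so LutL is active.
Itaconate is absent, so TorA is inactive.
Glyoxylate is present, so NolM is active.
With repressor NolM bound, *gorM* is not transcribed.
So GorM is not produced.
Required activator TorA is absent, so *torB* is not transcribed.
→ *torB* is OFF in A.
Condition B:
cAMP is present, so LutL is active.
Itaconate is present, so TorA is active.
Glyoxylate is present, so NolM is active.
With repressor NolM bound, *gorM* is not transcribed.
So GorM is not produced.
No repressor is bound and LutL and TorA are active, so *torB* is transcribed.
→ *torB* is ON in B.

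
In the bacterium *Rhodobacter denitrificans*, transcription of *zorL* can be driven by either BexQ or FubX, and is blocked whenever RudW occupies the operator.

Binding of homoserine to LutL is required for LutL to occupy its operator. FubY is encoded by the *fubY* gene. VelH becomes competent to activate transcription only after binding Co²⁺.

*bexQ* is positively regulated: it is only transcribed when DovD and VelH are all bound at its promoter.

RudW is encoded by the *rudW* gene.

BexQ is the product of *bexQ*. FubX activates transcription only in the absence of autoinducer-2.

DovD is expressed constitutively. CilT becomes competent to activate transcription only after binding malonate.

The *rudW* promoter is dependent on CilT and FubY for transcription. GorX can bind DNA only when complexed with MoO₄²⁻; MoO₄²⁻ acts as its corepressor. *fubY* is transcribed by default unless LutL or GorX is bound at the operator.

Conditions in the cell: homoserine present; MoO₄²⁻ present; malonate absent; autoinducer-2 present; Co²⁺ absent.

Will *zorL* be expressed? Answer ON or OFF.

Malonate is absent, so CilT is inactive.
Homoserine is present, so LutL is active.
MoO₄²⁻ is present, so GorX is active.
With repressor LutL bound, *fubY* is not transcribed.
So FubY is not produced.
Required activator CilT is absent, so *rudW* is not transcribed.
So RudW is not produced.
DovD is produced constitutively and is active.
Co²⁺ is absent, so VelH is inactive.
Required activator VelH is absent, so *bexQ* is not transcribed.
So BexQ is not produced.
Autoinducer-2 is present, so FubX is inactive.
No activator is available at the *zorL* promoter, so *zorL* is not transcribed.

OFF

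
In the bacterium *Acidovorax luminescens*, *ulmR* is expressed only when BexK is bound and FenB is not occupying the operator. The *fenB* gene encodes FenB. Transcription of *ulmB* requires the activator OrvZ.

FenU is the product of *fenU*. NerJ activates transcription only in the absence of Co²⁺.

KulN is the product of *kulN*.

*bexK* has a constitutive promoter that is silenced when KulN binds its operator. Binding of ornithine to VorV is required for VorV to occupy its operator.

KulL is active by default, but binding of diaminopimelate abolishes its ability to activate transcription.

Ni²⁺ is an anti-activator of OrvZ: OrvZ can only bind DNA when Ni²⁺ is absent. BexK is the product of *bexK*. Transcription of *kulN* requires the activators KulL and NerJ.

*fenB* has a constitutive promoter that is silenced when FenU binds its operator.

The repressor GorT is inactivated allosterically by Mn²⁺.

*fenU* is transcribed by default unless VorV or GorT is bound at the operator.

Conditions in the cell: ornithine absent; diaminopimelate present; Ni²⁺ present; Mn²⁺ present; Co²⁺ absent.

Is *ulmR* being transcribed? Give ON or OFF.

ON

Diaminopimelate is present, so KulL is inactive.
Co²⁺ is absent, so NerJ is active.
Required activator KulL is absent, so *kulN* is not transcribed.
So KulN is not produced.
With no repressor bound, *bexK* is transcribed.
So BexK is produced and active.
Ornithine is absent, so VorV is inactive.
Mn²⁺ is present, so GorT is inactive.
With no repressor bound, *fenU* is transcribed.
So FenU is produced and active.
With repressor FenU bound, *fenB* is not transcribed.
So FenB is not produced.
No repressor is bound and BexK is active, so *ulmR* is transcribed.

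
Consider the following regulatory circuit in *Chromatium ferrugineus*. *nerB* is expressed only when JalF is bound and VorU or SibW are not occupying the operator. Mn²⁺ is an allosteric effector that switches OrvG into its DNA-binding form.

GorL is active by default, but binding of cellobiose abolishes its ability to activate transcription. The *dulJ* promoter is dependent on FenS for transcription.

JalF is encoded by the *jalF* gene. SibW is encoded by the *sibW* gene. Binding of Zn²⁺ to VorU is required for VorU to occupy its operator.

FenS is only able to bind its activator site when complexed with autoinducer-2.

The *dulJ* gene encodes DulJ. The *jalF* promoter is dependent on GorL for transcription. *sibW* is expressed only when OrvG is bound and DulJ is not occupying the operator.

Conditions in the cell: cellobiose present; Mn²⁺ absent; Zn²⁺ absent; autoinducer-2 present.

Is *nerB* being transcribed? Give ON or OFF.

Zn²⁺ is absent, so VorU is inactive.
Cellobiose is present, so GorL is inactive.
Required activator GorL is absent, so *jalF* is not transcribed.
So JalF is not produced.
Autoinducer-2 is present, so FenS is active.
No repressor is bound and FenS is active, so *dulJ* is transcribed.
So DulJ is produced and active.
Mn²⁺ is absent, so OrvG is inactive.
With repressor DulJ bound, *sibW* is not transcribed.
So SibW is not produced.
Required activator JalF is absent, so *nerB* is not transcribed.

OFF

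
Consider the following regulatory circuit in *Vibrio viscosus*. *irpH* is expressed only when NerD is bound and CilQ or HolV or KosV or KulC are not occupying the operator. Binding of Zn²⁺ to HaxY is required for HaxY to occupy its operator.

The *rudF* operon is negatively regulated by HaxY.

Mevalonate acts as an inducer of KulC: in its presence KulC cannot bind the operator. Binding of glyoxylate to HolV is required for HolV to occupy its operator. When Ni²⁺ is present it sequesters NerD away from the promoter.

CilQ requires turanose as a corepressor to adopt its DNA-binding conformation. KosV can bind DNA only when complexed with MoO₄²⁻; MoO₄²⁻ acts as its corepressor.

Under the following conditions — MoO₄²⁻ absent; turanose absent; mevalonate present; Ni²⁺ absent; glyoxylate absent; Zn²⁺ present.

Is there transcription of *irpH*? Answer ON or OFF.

ON

Turanose is absent, so CilQ is inactive.
Glyoxylate is absent, so HolV is inactive.
Ni²⁺ is absent, so NerD is active.
MoO₄²⁻ is absent, so KosV is inactive.
Mevalonate is present, so KulC is inactive.
No repressor is bound and NerD is active, so *irpH* is transcribed.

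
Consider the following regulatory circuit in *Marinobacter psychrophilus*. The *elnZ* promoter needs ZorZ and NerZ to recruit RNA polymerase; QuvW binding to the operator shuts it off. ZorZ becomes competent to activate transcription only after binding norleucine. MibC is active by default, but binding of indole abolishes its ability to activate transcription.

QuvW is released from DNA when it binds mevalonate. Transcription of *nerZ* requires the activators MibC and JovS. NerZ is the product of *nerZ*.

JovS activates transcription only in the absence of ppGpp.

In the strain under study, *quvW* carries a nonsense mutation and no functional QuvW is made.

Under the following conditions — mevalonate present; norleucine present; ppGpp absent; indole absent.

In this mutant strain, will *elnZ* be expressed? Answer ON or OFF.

QuvW is non-functional in this strain, so it has no effect.
Norleucine is present, so ZorZ is active.
Indole is absent, so MibC is active.
ppGpp is absent, so JovS is active.
No repressor is bound and MibC and JovS are active, so *nerZ* is transcribed.
So NerZ is produced and active.
No repressor is bound and ZorZ and NerZ are active, so *elnZ* is transcribed.

ON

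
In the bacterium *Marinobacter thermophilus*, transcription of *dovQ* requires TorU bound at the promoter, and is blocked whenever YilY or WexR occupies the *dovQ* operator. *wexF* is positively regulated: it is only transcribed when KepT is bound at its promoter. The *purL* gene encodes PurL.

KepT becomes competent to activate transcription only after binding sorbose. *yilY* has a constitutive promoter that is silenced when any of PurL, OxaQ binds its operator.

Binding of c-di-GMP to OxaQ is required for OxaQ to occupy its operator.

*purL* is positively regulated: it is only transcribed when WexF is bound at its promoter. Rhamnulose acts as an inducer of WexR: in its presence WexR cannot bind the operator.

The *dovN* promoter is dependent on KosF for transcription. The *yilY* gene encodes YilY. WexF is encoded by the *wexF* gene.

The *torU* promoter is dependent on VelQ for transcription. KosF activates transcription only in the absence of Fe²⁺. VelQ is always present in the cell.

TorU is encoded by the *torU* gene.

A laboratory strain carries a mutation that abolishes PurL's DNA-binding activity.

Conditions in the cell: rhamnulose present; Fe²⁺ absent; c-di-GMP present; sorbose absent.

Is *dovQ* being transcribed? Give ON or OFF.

PurL is non-functional in this strain, so it has no effect.
c-di-GMP is present, so OxaQ is active.
With repressor OxaQ bound, *yilY* is not transcribed.
So YilY is not produced.
VelQ is produced constitutively and is active.
No repressor is bound and VelQ is active, so *torU* is transcribed.
So TorU is produced and active.
Rhamnulose is present, so WexR is inactive.
No repressor is bound and TorU is active, so *dovQ* is transcribed.

ON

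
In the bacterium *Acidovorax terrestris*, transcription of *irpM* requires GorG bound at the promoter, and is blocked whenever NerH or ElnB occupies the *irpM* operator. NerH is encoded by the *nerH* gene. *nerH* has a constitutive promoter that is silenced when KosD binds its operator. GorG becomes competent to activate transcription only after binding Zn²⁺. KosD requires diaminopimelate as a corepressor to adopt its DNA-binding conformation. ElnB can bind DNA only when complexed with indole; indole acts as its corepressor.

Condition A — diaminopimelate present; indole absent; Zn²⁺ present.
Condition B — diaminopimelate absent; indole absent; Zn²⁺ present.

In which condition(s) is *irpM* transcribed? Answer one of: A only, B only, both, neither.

A only

Condition A:
Diaminopimelate is present, so KosD is active.
With repressor KosD bound, *nerH* is not transcribed.
So NerH is not produced.
Indole is absent, so ElnB is inactive.
Zn²⁺ is present, so GorG is active.
No repressor is bound and GorG is active, so *irpM* is transcribed.
→ *irpM* is ON in A.
Condition B:
Diaminopimelate is absent, so KosD is inactive.
With no repressor bound, *nerH* is transcribed.
So NerH is produced and active.
Indole is absent, so ElnB is inactive.
Zn²⁺ is present, so GorG is active.
With repressor NerH bound, *irpM* is not transcribed.
→ *irpM* is OFF in B.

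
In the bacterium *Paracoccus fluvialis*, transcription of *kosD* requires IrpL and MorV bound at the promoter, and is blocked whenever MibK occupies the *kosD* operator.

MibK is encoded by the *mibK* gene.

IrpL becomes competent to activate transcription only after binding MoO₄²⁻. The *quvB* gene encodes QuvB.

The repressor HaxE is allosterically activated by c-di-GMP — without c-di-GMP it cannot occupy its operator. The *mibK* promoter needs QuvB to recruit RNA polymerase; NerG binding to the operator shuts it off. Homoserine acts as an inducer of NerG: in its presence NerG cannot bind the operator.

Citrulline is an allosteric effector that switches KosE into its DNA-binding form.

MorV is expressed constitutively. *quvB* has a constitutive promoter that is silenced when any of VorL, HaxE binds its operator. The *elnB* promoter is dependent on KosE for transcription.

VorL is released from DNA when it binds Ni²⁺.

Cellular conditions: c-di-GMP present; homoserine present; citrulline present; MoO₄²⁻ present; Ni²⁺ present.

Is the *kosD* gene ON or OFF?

ON

MoO₄²⁻ is present, so IrpL is active.
MorV is produced constitutively and is active.
Ni²⁺ is present, so VorL is inactive.
c-di-GMP is present, so HaxE is active.
With repressor HaxE bound, *quvB* is not transcribed.
So QuvB is not produced.
Homoserine is present, so NerG is inactive.
Required activator QuvB is absent, so *mibK* is not transcribed.
So MibK is not produced.
No repressor is bound and IrpL and MorV are active, so *kosD* is transcribed.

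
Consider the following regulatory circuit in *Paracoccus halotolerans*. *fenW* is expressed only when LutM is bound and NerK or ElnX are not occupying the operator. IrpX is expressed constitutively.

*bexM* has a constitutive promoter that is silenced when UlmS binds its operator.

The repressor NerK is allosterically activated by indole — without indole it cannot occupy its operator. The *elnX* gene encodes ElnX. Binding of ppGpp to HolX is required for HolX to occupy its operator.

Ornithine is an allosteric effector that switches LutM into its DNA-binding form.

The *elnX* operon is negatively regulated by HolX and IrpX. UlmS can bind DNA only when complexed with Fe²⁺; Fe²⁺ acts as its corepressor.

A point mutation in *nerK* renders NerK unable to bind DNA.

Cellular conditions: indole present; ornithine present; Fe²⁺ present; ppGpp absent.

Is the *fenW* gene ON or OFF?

NerK is non-functional in this strain, so it has no effect.
Ornithine is present, so LutM is active.
ppGpp is absent, so HolX is inactive.
IrpX is produced constitutively and is active.
With repressor IrpX bound, *elnX* is not transcribed.
So ElnX is not produced.
No repressor is bound and LutM is active, so *fenW* is transcribed.

ON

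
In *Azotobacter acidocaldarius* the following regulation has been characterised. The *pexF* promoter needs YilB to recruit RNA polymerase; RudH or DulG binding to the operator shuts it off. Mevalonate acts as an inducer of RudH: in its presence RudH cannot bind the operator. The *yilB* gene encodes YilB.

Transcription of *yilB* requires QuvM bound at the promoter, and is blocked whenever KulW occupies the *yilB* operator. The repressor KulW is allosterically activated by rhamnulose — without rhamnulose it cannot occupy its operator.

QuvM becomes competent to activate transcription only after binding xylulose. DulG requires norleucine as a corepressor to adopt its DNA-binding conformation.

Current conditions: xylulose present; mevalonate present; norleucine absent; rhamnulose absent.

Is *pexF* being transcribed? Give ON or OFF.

Mevalonate is present, so RudH is inactive.
Xylulose is present, so QuvM is active.
Rhamnulose is absent, so KulW is inactive.
No repressor is bound and QuvM is active, so *yilB* is transcribed.
So YilB is produced and active.
Norleucine is absent, so DulG is inactive.
No repressor is bound and YilB is active, so *pexF* is transcribed.

ON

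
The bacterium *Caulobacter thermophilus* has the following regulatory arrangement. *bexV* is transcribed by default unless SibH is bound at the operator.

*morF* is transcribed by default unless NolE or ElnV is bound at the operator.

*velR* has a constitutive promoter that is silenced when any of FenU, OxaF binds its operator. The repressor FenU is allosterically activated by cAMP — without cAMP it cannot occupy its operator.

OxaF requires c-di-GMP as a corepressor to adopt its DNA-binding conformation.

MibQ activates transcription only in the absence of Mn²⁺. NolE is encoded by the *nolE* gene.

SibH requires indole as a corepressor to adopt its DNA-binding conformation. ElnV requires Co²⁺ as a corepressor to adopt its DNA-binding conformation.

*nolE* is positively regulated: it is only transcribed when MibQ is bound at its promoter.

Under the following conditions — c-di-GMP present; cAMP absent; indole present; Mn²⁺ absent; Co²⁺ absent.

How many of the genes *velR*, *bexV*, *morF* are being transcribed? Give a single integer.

0

cAMP is absent, so FenU is inactive.
c-di-GMP is present, so OxaF is active.
With repressor OxaF bound, *velR* is not transcribed.
→ *velR* is OFF.
Indole is present, so SibH is active.
With repressor SibH bound, *bexV* is not transcribed.
→ *bexV* is OFF.
Mn²⁺ is absent, so MibQ is active.
No repressor is bound and MibQ is active, so *nolE* is transcribed.
So NolE is produced and active.
Co²⁺ is absent, so ElnV is inactive.
With repressor NolE bound, *morF* is not transcribed.
→ *morF* is OFF.
0 of the 3 genes are transcribed.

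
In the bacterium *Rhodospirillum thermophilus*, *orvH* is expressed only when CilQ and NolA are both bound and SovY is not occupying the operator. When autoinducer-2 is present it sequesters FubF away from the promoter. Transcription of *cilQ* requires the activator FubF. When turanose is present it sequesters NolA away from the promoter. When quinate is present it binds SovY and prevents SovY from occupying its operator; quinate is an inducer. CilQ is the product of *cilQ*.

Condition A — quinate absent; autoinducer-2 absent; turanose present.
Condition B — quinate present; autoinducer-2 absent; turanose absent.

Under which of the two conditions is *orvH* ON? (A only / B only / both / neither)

B only

Condition A:
Quinate is absent, so SovY is active.
Autoinducer-2 is absent, so FubF is active.
No repressor is bound and FubF is active, so *cilQ* is transcribed.
So CilQ is produced and active.
Turanose is present, so NolA is inactive.
With repressor SovY bound, *orvH* is not transcribed.
→ *orvH* is OFF in A.
Condition B:
Quinate is present, so SovY is inactive.
Autoinducer-2 is absent, so FubF is active.
No repressor is bound and FubF is active, so *cilQ* is transcribed.
So CilQ is produced and active.
Turanose is absent, so NolA is active.
No repressor is bound and CilQ and NolA are active, so *orvH* is transcribed.
→ *orvH* is ON in B.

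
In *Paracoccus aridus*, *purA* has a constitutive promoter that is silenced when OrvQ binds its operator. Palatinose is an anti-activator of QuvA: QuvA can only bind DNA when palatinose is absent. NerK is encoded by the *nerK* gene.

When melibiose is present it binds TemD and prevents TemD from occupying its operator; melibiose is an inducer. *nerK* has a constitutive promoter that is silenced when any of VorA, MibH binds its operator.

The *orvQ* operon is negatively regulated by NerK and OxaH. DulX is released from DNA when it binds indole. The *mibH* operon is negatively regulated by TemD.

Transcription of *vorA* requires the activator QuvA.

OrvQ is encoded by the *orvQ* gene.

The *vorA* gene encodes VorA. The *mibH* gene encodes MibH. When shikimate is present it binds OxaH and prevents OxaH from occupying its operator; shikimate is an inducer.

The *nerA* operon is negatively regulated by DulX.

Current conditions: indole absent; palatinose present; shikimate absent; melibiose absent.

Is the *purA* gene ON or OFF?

ON

Palatinose is present, so QuvA is inactive.
Required activator QuvA is absent, so *vorA* is not transcribed.
So VorA is not produced.
Melibiose is absent, so TemD is active.
With repressor TemD bound, *mibH* is not transcribed.
So MibH is not produced.
With no repressor bound, *nerK* is transcribed.
So NerK is produced and active.
Shikimate is absent, so OxaH is active.
With repressor NerK bound, *orvQ* is not transcribed.
So OrvQ is not produced.
With no repressor bound, *purA* is transcribed.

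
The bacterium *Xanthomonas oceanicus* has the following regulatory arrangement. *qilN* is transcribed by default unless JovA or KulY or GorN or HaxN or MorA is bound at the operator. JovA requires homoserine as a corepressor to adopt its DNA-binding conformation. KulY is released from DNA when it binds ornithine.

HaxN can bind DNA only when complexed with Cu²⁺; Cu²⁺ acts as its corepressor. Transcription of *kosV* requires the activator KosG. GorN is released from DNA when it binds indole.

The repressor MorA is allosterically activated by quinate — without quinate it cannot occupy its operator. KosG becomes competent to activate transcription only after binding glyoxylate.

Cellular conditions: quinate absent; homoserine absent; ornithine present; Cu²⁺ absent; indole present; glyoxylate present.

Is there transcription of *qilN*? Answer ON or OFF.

ON

Homoserine is absent, so JovA is inactive.
Ornithine is present, so KulY is inactive.
Indole is present, so GorN is inactive.
Cu²⁺ is absent, so HaxN is inactive.
Quinate is absent, so MorA is inactive.
With no repressor bound, *qilN* is transcribed.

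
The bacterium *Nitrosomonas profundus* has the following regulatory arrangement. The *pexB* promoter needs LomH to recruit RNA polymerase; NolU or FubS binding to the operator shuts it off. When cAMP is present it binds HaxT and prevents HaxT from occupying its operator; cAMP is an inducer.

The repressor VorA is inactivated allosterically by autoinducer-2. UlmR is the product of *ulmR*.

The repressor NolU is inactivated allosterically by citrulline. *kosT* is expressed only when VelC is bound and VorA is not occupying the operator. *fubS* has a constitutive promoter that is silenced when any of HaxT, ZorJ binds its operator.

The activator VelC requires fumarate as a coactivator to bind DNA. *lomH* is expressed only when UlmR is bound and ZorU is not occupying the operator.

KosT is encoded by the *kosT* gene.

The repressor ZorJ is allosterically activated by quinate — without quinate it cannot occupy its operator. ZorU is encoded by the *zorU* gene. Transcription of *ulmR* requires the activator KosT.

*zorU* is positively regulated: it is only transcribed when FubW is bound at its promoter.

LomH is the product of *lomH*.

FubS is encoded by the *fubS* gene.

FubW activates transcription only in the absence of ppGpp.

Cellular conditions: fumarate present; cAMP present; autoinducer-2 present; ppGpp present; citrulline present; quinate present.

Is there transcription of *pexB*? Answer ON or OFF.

Autoinducer-2 is present, so VorA is inactive.
Fumarate is present, so VelC is active.
No repressor is bound and VelC is active, so *kosT* is transcribed.
So KosT is produced and active.
No repressor is bound and KosT is active, so *ulmR* is transcribed.
So UlmR is produced and active.
ppGpp is present, so FubW is inactive.
Required activator FubW is absent, so *zorU* is not transcribed.
So ZorU is not produced.
No repressor is bound and UlmR is active, so *lomH* is transcribed.
So LomH is produced and active.
Citrulline is present, so NolU is inactive.
cAMP is present, so HaxT is inactive.
Quinate is present, so ZorJ is active.
With repressor ZorJ bound, *fubS* is not transcribed.
So FubS is not produced.
No repressor is bound and LomH is active, so *pexB* is transcribed.

ON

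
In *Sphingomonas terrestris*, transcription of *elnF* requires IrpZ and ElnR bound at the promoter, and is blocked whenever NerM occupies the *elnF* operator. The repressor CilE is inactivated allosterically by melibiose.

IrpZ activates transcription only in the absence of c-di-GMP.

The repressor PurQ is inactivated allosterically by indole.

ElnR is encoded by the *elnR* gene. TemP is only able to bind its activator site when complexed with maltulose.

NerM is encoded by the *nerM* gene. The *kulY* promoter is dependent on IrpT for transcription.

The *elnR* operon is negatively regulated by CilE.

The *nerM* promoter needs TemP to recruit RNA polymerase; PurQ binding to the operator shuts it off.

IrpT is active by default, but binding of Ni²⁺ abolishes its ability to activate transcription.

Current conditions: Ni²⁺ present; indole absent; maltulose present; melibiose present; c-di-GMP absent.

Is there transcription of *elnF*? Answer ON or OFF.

ON

c-di-GMP is absent, so IrpZ is active.
Maltulose is present, so TemP is active.
Indole is absent, so PurQ is active.
With repressor PurQ bound, *nerM* is not transcribed.
So NerM is not produced.
Melibiose is present, so CilE is inactive.
With no repressor bound, *elnR* is transcribed.
So ElnR is produced and active.
No repressor is bound and IrpZ and ElnR are active, so *elnF* is transcribed.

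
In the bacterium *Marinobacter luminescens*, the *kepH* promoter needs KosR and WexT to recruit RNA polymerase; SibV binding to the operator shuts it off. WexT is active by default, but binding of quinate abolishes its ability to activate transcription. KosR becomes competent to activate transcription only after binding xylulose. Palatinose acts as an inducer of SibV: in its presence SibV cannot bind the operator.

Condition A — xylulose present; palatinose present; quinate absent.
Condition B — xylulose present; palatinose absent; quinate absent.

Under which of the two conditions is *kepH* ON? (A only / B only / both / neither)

Condition A:
Xylulose is present, so KosR is active.
Palatinose is present, so SibV is inactive.
Quinate is absent, so WexT is active.
No repressor is bound and KosR and WexT are active, so *kepH* is transcribed.
→ *kepH* is ON in A.
Condition B:
Xylulose is present, so KosR is active.
Palatinose is absent, so SibV is active.
Quinate is absent, so WexT is active.
With repressor SibV bound, *kepH* is not transcribed.
→ *kepH* is OFF in B.

A only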